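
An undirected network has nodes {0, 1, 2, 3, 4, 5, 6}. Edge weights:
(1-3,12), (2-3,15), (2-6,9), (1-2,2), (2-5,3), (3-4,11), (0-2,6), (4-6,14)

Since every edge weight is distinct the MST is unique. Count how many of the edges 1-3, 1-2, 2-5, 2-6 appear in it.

Kruskal: consider edges lightest-first.
1-2 (2): add. Components now {0} {1,2} {3} {4} {5} {6}
2-5 (3): add. Components now {0} {1,2,5} {3} {4} {6}
0-2 (6): add. Components now {0,1,2,5} {3} {4} {6}
2-6 (9): add. Components now {0,1,2,5,6} {3} {4}
3-4 (11): add. Components now {0,1,2,5,6} {3,4}
1-3 (12): add. Components now {0,1,2,3,4,5,6}
MST edge set: {1-2, 2-5, 0-2, 2-6, 3-4, 1-3}.
Of the listed edges, {1-3, 1-2, 2-5, 2-6} are in the MST → 4.

4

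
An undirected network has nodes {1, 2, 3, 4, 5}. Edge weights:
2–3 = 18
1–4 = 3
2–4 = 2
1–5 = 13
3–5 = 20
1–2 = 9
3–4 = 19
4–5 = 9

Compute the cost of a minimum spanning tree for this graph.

Kruskal: consider edges lightest-first.
2–4 (2): add. Components now {1} {2,4} {3} {5}
1–4 (3): add. Components now {1,2,4} {3} {5}
1–2 (9): skip — 1 and 2 already connected.
4–5 (9): add. Components now {1,2,4,5} {3}
1–5 (13): skip — 1 and 5 already connected.
2–3 (18): add. Components now {1,2,3,4,5}
MST edges: 2–4, 1–4, 4–5, 2–3; total weight 2+3+9+18 = 32.

32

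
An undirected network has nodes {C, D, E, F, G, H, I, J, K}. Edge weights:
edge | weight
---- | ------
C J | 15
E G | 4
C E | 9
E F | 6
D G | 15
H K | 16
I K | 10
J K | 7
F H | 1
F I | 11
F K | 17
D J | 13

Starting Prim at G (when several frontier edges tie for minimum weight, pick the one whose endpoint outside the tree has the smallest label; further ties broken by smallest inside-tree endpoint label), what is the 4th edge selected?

C-E

Grow the tree from G using Prim:
Step 1: frontier [E G 4, D G 15] → take E G (4); add E.
Step 2: frontier [E F 6, C E 9, D G 15] → take E F (6); add F.
Step 3: frontier [C E 9, F H 1, F I 11, F K 17, D G 15] → take F H (1); add H.
Step 4: frontier [C E 9, F I 11, F K 17, D G 15, H K 16] → take C E (9); add C.
Step 5: frontier [C J 15, F I 11, F K 17, D G 15, H K 16] → take F I (11); add I.
Step 6: frontier [C J 15, F K 17, D G 15, H K 16, I K 10] → take I K (10); add K.
Step 7: frontier [C J 15, D G 15, J K 7] → take J K (7); add J.
Step 8: frontier [D G 15, D J 13] → take D J (13); add D.
The 4th edge added is C E.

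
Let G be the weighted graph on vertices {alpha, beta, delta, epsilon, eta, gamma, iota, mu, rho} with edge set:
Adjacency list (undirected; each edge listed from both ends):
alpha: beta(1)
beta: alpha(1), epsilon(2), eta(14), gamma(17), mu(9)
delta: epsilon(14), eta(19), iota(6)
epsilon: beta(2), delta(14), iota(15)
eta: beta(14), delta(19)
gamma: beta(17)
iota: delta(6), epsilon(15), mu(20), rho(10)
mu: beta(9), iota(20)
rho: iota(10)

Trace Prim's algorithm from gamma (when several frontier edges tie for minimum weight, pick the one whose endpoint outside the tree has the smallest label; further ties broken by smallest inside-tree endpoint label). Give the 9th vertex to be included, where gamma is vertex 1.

eta

Prim's algorithm from gamma:
Step 1: cheapest edge leaving the tree is beta-gamma (17); add beta.
Step 2: cheapest edge leaving the tree is alpha-beta (1); add alpha.
Step 3: cheapest edge leaving the tree is beta-epsilon (2); add epsilon.
Step 4: cheapest edge leaving the tree is beta-mu (9); add mu.
Step 5: cheapest edge leaving the tree is delta-epsilon (14); add delta.
Step 6: cheapest edge leaving the tree is delta-iota (6); add iota.
Step 7: cheapest edge leaving the tree is iota-rho (10); add rho.
Step 8: cheapest edge leaving the tree is beta-eta (14); add eta.
Vertex order: gamma, beta, alpha, epsilon, mu, delta, iota, rho, eta. The 9th vertex is eta.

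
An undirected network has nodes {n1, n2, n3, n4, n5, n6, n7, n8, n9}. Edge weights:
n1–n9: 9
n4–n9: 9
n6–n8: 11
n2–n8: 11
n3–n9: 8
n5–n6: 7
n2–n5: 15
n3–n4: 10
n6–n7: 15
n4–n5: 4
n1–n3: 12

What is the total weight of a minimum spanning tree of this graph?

74

Grow the tree from n9 using Prim:
Step 1: cheapest edge leaving the tree is n3–n9 (8); add n3.
Step 2: cheapest edge leaving the tree is n1–n9 (9); add n1.
Step 3: cheapest edge leaving the tree is n4–n9 (9); add n4.
Step 4: cheapest edge leaving the tree is n4–n5 (4); add n5.
Step 5: cheapest edge leaving the tree is n5–n6 (7); add n6.
Step 6: cheapest edge leaving the tree is n6–n8 (11); add n8.
Step 7: cheapest edge leaving the tree is n2–n8 (11); add n2.
Step 8: cheapest edge leaving the tree is n6–n7 (15); add n7.
MST edges: n3–n9, n1–n9, n4–n9, n4–n5, n5–n6, n6–n8, n2–n8, n6–n7; total weight 8+9+9+4+7+11+11+15 = 74.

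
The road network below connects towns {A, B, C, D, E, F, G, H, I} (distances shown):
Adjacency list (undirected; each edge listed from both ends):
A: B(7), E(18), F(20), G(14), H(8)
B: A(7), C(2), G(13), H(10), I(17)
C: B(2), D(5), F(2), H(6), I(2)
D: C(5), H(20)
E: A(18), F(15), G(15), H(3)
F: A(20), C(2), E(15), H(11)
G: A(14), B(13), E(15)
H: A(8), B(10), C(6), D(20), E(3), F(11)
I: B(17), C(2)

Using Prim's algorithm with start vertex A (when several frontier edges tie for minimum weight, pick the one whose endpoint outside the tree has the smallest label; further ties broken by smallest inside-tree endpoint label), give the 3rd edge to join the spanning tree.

C-F

Grow the tree from A using Prim:
Step 1: cheapest edge leaving the tree is A—B (7); add B.
Step 2: cheapest edge leaving the tree is B—C (2); add C.
Step 3: cheapest edge leaving the tree is C—F (2); add F.
Step 4: cheapest edge leaving the tree is C—I (2); add I.
Step 5: cheapest edge leaving the tree is C—D (5); add D.
Step 6: cheapest edge leaving the tree is C—H (6); add H.
Step 7: cheapest edge leaving the tree is E—H (3); add E.
Step 8: cheapest edge leaving the tree is B—G (13); add G.
The 3rd edge added is C—F.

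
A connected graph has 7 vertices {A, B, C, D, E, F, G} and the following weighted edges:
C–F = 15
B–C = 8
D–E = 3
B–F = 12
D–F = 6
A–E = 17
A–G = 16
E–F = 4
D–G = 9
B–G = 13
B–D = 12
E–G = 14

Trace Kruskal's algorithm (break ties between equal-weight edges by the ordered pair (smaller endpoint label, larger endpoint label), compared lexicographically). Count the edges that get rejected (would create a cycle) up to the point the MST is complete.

5

Kruskal: consider edges lightest-first.
D–E (3): add — endpoints in different components.
E–F (4): add — endpoints in different components.
D–F (6): skip — D and F already connected.
B–C (8): add — endpoints in different components.
D–G (9): add — endpoints in different components.
B–D (12): add — endpoints in different components.
B–F (12): skip — B and F already connected.
B–G (13): skip — B and G already connected.
E–G (14): skip — E and G already connected.
C–F (15): skip — C and F already connected.
A–G (16): add — endpoints in different components.
Edges rejected before the tree was complete: 5.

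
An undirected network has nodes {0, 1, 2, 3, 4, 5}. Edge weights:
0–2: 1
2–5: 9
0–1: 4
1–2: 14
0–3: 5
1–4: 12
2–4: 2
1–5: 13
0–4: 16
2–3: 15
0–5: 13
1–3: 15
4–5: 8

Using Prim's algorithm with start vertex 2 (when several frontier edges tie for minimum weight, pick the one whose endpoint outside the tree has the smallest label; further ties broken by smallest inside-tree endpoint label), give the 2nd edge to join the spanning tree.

2-4

Prim's algorithm from 2:
Step 1: frontier [0–2 1, 2–4 2, 2–5 9, 1–2 14, 2–3 15] → take 0–2 (1); add 0.
Step 2: frontier [0–1 4, 0–3 5, 0–5 13, 0–4 16, 2–4 2, 2–5 9, 1–2 14, 2–3 15] → take 2–4 (2); add 4.
Step 3: frontier [0–1 4, 0–3 5, 0–5 13, 2–5 9, 1–2 14, 2–3 15, 4–5 8, 1–4 12] → take 0–1 (4); add 1.
Step 4: frontier [0–3 5, 0–5 13, 1–5 13, 1–3 15, 2–5 9, 2–3 15, 4–5 8] → take 0–3 (5); add 3.
Step 5: frontier [0–5 13, 1–5 13, 2–5 9, 4–5 8] → take 4–5 (8); add 5.
The 2nd edge added is 2–4.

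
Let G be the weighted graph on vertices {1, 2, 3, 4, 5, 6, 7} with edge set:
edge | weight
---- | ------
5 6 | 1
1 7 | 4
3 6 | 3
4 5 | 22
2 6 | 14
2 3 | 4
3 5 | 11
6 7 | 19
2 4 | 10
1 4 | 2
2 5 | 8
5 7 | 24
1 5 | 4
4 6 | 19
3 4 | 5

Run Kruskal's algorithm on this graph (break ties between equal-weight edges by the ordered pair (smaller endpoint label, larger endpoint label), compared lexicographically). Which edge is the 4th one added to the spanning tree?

Kruskal: consider edges lightest-first.
5 6 (1): add. Components now {1} {2} {3} {4} {5,6} {7}
1 4 (2): add. Components now {1,4} {2} {3} {5,6} {7}
3 6 (3): add. Components now {1,4} {2} {3,5,6} {7}
1 5 (4): add. Components now {1,3,4,5,6} {2} {7}
1 7 (4): add. Components now {1,3,4,5,6,7} {2}
2 3 (4): add. Components now {1,2,3,4,5,6,7}
The 4th edge added is 1 5.

1-5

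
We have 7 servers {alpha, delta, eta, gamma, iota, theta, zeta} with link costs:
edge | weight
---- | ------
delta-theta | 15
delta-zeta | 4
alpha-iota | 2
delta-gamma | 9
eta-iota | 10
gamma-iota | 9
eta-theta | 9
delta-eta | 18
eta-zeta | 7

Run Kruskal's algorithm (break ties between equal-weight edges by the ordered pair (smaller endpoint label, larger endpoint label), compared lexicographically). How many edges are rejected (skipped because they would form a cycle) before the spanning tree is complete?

Kruskal's algorithm — process edges by increasing weight (ties by edge label):
alpha-iota (2): add. Components now {gamma} {alpha,iota} {zeta} {theta} {eta} {delta}
delta-zeta (4): add. Components now {gamma} {alpha,iota} {delta,zeta} {theta} {eta}
eta-zeta (7): add. Components now {gamma} {alpha,iota} {delta,eta,zeta} {theta}
delta-gamma (9): add. Components now {delta,eta,gamma,zeta} {alpha,iota} {theta}
eta-theta (9): add. Components now {delta,eta,gamma,theta,zeta} {alpha,iota}
gamma-iota (9): add. Components now {alpha,delta,eta,gamma,iota,theta,zeta}
Edges rejected before the tree was complete: 0.

0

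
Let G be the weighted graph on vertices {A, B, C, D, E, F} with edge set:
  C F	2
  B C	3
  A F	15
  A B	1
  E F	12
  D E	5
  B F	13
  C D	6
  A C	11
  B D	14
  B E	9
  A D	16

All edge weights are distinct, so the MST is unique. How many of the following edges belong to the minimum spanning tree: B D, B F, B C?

Sort edges by weight, then run Kruskal:
A B (1): add — endpoints in different components.
C F (2): add — endpoints in different components.
B C (3): add — endpoints in different components.
D E (5): add — endpoints in different components.
C D (6): add — endpoints in different components.
MST edge set: {A B, C F, B C, D E, C D}.
Of the listed edges, {B C} are in the MST → 1.

1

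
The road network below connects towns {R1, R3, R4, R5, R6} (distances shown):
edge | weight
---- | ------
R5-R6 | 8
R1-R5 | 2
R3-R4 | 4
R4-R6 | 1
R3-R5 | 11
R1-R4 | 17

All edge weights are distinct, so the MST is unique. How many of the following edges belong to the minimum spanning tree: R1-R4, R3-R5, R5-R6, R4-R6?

Sort edges by weight, then run Kruskal:
R4-R6 (1): add. Components now {R4,R6} {R3} {R5} {R1}
R1-R5 (2): add. Components now {R4,R6} {R3} {R1,R5}
R3-R4 (4): add. Components now {R3,R4,R6} {R1,R5}
R5-R6 (8): add. Components now {R1,R3,R4,R5,R6}
MST edge set: {R4-R6, R1-R5, R3-R4, R5-R6}.
Of the listed edges, {R5-R6, R4-R6} are in the MST → 2.

2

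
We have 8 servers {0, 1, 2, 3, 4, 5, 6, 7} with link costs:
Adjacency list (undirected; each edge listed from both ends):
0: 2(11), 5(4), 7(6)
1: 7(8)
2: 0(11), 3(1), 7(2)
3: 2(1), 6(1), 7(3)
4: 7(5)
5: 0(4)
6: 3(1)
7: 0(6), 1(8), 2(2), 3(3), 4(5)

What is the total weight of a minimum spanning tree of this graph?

27

Sort edges by weight, then run Kruskal:
2—3 (1): add — endpoints in different components.
3—6 (1): add — endpoints in different components.
2—7 (2): add — endpoints in different components.
3—7 (3): skip — 3 and 7 already connected.
0—5 (4): add — endpoints in different components.
4—7 (5): add — endpoints in different components.
0—7 (6): add — endpoints in different components.
1—7 (8): add — endpoints in different components.
MST edges: 2—3, 3—6, 2—7, 0—5, 4—7, 0—7, 1—7; total weight 1+1+2+4+5+6+8 = 27.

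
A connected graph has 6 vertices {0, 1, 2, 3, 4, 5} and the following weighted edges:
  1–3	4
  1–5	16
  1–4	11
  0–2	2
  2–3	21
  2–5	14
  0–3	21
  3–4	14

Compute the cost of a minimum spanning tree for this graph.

47

Prim, starting at 4.
Step 1: cheapest edge leaving the tree is 1–4 (11); add 1.
Step 2: cheapest edge leaving the tree is 1–3 (4); add 3.
Step 3: cheapest edge leaving the tree is 1–5 (16); add 5.
Step 4: cheapest edge leaving the tree is 2–5 (14); add 2.
Step 5: cheapest edge leaving the tree is 0–2 (2); add 0.
MST edges: 1–4, 1–3, 1–5, 2–5, 0–2; total weight 11+4+16+14+2 = 47.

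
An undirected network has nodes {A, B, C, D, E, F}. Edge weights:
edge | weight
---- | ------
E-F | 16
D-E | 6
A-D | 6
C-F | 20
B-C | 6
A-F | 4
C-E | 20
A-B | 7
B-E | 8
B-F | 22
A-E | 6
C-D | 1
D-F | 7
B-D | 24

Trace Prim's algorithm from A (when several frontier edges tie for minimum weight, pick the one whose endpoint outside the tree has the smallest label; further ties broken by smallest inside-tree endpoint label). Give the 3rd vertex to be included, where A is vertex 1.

D

Grow the tree from A using Prim:
Step 1: frontier [A-F 4, A-D 6, A-E 6, A-B 7] → take A-F (4); add F.
Step 2: frontier [A-D 6, A-E 6, A-B 7, D-F 7, E-F 16, C-F 20, B-F 22] → take A-D (6); add D.
Step 3: frontier [A-E 6, A-B 7, C-D 1, D-E 6, B-D 24, E-F 16, C-F 20, B-F 22] → take C-D (1); add C.
Step 4: frontier [A-E 6, A-B 7, B-C 6, C-E 20, D-E 6, B-D 24, E-F 16, B-F 22] → take B-C (6); add B.
Step 5: frontier [A-E 6, B-E 8, C-E 20, D-E 6, E-F 16] → take A-E (6); add E.
Vertex order: A, F, D, C, B, E. The 3rd vertex is D.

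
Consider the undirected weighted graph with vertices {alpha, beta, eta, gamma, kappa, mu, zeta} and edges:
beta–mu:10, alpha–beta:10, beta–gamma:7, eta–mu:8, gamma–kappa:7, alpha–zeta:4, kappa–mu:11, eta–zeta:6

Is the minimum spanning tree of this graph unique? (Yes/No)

No

Kruskal's algorithm — process edges by increasing weight (ties by edge label):
alpha–zeta (4): add — endpoints in different components.
eta–zeta (6): add — endpoints in different components.
beta–gamma (7): add — endpoints in different components.
gamma–kappa (7): add — endpoints in different components.
eta–mu (8): add — endpoints in different components.
alpha–beta (10): add — endpoints in different components.
Non-tree edge beta–mu has weight 10, equal to the heaviest edge on its tree cycle — swapping gives another MST of the same weight. Not unique.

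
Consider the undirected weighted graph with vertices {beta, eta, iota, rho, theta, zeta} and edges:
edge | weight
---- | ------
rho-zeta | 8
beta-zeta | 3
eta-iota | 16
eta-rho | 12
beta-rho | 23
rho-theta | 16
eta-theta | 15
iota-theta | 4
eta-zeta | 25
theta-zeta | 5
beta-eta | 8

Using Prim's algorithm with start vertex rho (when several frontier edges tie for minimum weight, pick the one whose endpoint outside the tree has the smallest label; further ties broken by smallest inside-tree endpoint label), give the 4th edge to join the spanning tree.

Prim's algorithm from rho:
Step 1: frontier [rho-zeta 8, eta-rho 12, rho-theta 16, beta-rho 23] → take rho-zeta (8); add zeta.
Step 2: frontier [eta-rho 12, rho-theta 16, beta-rho 23, beta-zeta 3, theta-zeta 5, eta-zeta 25] → take beta-zeta (3); add beta.
Step 3: frontier [beta-eta 8, eta-rho 12, rho-theta 16, theta-zeta 5, eta-zeta 25] → take theta-zeta (5); add theta.
Step 4: frontier [beta-eta 8, eta-rho 12, iota-theta 4, eta-theta 15, eta-zeta 25] → take iota-theta (4); add iota.
Step 5: frontier [beta-eta 8, eta-iota 16, eta-rho 12, eta-theta 15, eta-zeta 25] → take beta-eta (8); add eta.
The 4th edge added is iota-theta.

iota-theta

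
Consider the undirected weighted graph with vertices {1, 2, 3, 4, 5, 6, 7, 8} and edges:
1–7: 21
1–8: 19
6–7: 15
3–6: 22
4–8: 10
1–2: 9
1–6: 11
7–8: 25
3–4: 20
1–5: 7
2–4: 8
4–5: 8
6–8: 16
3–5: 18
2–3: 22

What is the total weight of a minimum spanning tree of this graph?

Kruskal's algorithm — process edges by increasing weight (ties by edge label):
1–5 (7): add — endpoints in different components.
2–4 (8): add — endpoints in different components.
4–5 (8): add — endpoints in different components.
1–2 (9): skip — 1 and 2 already connected.
4–8 (10): add — endpoints in different components.
1–6 (11): add — endpoints in different components.
6–7 (15): add — endpoints in different components.
6–8 (16): skip — 6 and 8 already connected.
3–5 (18): add — endpoints in different components.
MST edges: 1–5, 2–4, 4–5, 4–8, 1–6, 6–7, 3–5; total weight 7+8+8+10+11+15+18 = 77.

77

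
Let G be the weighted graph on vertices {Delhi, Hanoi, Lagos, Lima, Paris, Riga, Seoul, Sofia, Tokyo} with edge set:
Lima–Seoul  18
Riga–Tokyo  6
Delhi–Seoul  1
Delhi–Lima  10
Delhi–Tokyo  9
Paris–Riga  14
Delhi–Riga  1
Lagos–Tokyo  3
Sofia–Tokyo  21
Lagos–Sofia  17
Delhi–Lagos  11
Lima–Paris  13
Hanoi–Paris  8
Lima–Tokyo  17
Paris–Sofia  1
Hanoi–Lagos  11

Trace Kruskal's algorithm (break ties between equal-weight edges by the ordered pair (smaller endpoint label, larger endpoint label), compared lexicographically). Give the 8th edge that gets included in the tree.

Sort edges by weight, then run Kruskal:
Delhi–Riga (1): add — endpoints in different components.
Delhi–Seoul (1): add — endpoints in different components.
Paris–Sofia (1): add — endpoints in different components.
Lagos–Tokyo (3): add — endpoints in different components.
Riga–Tokyo (6): add — endpoints in different components.
Hanoi–Paris (8): add — endpoints in different components.
Delhi–Tokyo (9): skip — Delhi and Tokyo already connected.
Delhi–Lima (10): add — endpoints in different components.
Delhi–Lagos (11): skip — Lagos and Delhi already connected.
Hanoi–Lagos (11): add — endpoints in different components.
The 8th edge added is Hanoi–Lagos.

Hanoi-Lagos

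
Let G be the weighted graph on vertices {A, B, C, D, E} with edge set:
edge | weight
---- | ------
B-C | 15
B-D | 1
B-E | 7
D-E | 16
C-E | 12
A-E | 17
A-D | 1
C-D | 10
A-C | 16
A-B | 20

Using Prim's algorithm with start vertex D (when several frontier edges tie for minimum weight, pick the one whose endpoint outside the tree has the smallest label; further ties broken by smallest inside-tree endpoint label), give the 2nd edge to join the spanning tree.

B-D

Prim's algorithm from D:
Step 1: frontier [A-D 1, B-D 1, C-D 10, D-E 16] → take A-D (1); add A.
Step 2: frontier [A-C 16, A-E 17, A-B 20, B-D 1, C-D 10, D-E 16] → take B-D (1); add B.
Step 3: frontier [A-C 16, A-E 17, B-E 7, B-C 15, C-D 10, D-E 16] → take B-E (7); add E.
Step 4: frontier [A-C 16, B-C 15, C-D 10, C-E 12] → take C-D (10); add C.
The 2nd edge added is B-D.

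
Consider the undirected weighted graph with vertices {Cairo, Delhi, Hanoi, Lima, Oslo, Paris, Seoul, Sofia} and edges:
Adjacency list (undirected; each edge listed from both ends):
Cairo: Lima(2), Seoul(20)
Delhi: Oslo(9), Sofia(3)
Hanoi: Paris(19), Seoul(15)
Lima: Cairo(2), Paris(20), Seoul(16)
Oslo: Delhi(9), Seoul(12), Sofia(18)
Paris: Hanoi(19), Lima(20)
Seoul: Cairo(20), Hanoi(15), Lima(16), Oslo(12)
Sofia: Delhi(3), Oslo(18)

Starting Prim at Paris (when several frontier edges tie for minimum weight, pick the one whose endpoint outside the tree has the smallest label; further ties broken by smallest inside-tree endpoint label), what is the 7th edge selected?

Cairo-Lima

Grow the tree from Paris using Prim:
Step 1: cheapest edge leaving the tree is Hanoi-Paris (19); add Hanoi.
Step 2: cheapest edge leaving the tree is Hanoi-Seoul (15); add Seoul.
Step 3: cheapest edge leaving the tree is Oslo-Seoul (12); add Oslo.
Step 4: cheapest edge leaving the tree is Delhi-Oslo (9); add Delhi.
Step 5: cheapest edge leaving the tree is Delhi-Sofia (3); add Sofia.
Step 6: cheapest edge leaving the tree is Lima-Seoul (16); add Lima.
Step 7: cheapest edge leaving the tree is Cairo-Lima (2); add Cairo.
The 7th edge added is Cairo-Lima.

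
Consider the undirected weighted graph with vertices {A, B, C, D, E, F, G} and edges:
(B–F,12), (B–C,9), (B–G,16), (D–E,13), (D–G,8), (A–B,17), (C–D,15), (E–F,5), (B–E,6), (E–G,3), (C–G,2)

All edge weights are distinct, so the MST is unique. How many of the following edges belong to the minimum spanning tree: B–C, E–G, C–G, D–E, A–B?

3

Kruskal's algorithm — process edges by increasing weight (ties by edge label):
C–G (2): add — endpoints in different components.
E–G (3): add — endpoints in different components.
E–F (5): add — endpoints in different components.
B–E (6): add — endpoints in different components.
D–G (8): add — endpoints in different components.
B–C (9): skip — B and C already connected.
B–F (12): skip — B and F already connected.
D–E (13): skip — D and E already connected.
C–D (15): skip — C and D already connected.
B–G (16): skip — B and G already connected.
A–B (17): add — endpoints in different components.
MST edge set: {C–G, E–G, E–F, B–E, D–G, A–B}.
Of the listed edges, {E–G, C–G, A–B} are in the MST → 3.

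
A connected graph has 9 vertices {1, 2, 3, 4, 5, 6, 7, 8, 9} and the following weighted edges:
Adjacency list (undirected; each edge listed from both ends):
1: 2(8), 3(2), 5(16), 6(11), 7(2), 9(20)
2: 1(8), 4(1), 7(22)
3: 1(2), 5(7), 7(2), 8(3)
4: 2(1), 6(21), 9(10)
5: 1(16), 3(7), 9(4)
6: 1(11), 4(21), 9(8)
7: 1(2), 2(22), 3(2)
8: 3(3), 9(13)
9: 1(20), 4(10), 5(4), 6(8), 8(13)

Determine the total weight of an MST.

Grow the tree from 7 using Prim:
Step 1: cheapest edge leaving the tree is 1-7 (2); add 1.
Step 2: cheapest edge leaving the tree is 1-3 (2); add 3.
Step 3: cheapest edge leaving the tree is 3-8 (3); add 8.
Step 4: cheapest edge leaving the tree is 3-5 (7); add 5.
Step 5: cheapest edge leaving the tree is 5-9 (4); add 9.
Step 6: cheapest edge leaving the tree is 1-2 (8); add 2.
Step 7: cheapest edge leaving the tree is 2-4 (1); add 4.
Step 8: cheapest edge leaving the tree is 6-9 (8); add 6.
MST edges: 1-7, 1-3, 3-8, 3-5, 5-9, 1-2, 2-4, 6-9; total weight 2+2+3+7+4+8+1+8 = 35.

35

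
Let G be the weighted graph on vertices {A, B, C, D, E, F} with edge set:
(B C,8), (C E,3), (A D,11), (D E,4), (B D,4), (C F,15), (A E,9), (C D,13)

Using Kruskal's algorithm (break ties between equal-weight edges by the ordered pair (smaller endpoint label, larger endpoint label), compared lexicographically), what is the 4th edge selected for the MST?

A-E

Sort edges by weight, then run Kruskal:
C E (3): add. Components now {A} {B} {C,E} {D} {F}
B D (4): add. Components now {A} {B,D} {C,E} {F}
D E (4): add. Components now {A} {B,C,D,E} {F}
B C (8): skip — B and C already connected.
A E (9): add. Components now {A,B,C,D,E} {F}
A D (11): skip — A and D already connected.
C D (13): skip — C and D already connected.
C F (15): add. Components now {A,B,C,D,E,F}
The 4th edge added is A E.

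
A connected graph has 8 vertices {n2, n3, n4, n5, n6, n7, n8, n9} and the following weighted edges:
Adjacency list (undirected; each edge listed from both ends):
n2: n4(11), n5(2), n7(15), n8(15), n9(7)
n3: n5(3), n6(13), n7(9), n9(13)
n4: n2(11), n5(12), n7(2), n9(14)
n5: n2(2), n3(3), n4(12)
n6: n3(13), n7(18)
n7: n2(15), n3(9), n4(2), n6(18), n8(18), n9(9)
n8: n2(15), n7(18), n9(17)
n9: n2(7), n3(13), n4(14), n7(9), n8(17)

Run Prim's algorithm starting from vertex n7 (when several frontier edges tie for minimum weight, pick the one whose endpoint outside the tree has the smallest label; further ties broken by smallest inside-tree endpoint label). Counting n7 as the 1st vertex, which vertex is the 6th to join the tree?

Grow the tree from n7 using Prim:
Step 1: cheapest edge leaving the tree is n4–n7 (2); add n4.
Step 2: cheapest edge leaving the tree is n3–n7 (9); add n3.
Step 3: cheapest edge leaving the tree is n3–n5 (3); add n5.
Step 4: cheapest edge leaving the tree is n2–n5 (2); add n2.
Step 5: cheapest edge leaving the tree is n2–n9 (7); add n9.
Step 6: cheapest edge leaving the tree is n3–n6 (13); add n6.
Step 7: cheapest edge leaving the tree is n2–n8 (15); add n8.
Vertex order: n7, n4, n3, n5, n2, n9, n6, n8. The 6th vertex is n9.

n9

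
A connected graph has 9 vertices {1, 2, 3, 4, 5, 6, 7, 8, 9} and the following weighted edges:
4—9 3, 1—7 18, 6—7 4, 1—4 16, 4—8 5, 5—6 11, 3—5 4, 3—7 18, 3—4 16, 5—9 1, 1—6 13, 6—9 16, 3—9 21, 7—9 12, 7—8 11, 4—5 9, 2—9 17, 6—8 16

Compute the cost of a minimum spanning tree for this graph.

58

Kruskal: consider edges lightest-first.
5—9 (1): add — endpoints in different components.
4—9 (3): add — endpoints in different components.
3—5 (4): add — endpoints in different components.
6—7 (4): add — endpoints in different components.
4—8 (5): add — endpoints in different components.
4—5 (9): skip — 4 and 5 already connected.
5—6 (11): add — endpoints in different components.
7—8 (11): skip — 7 and 8 already connected.
7—9 (12): skip — 7 and 9 already connected.
1—6 (13): add — endpoints in different components.
1—4 (16): skip — 1 and 4 already connected.
3—4 (16): skip — 3 and 4 already connected.
6—8 (16): skip — 6 and 8 already connected.
6—9 (16): skip — 6 and 9 already connected.
2—9 (17): add — endpoints in different components.
MST edges: 5—9, 4—9, 3—5, 6—7, 4—8, 5—6, 1—6, 2—9; total weight 1+3+4+4+5+11+13+17 = 58.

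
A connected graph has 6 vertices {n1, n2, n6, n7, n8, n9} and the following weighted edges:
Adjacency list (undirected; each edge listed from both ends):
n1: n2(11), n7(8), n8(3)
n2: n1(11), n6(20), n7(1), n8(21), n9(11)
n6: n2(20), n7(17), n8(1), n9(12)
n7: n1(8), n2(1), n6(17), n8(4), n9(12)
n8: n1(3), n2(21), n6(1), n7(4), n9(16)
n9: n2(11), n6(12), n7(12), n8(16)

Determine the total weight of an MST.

20

Grow the tree from n9 using Prim:
Step 1: frontier [n2–n9 11, n6–n9 12, n7–n9 12, n8–n9 16] → take n2–n9 (11); add n2.
Step 2: frontier [n2–n7 1, n1–n2 11, n2–n6 20, n2–n8 21, n6–n9 12, n7–n9 12, n8–n9 16] → take n2–n7 (1); add n7.
Step 3: frontier [n1–n2 11, n2–n6 20, n2–n8 21, n7–n8 4, n1–n7 8, n6–n7 17, n6–n9 12, n8–n9 16] → take n7–n8 (4); add n8.
Step 4: frontier [n1–n2 11, n2–n6 20, n1–n7 8, n6–n7 17, n6–n8 1, n1–n8 3, n6–n9 12] → take n6–n8 (1); add n6.
Step 5: frontier [n1–n2 11, n1–n7 8, n1–n8 3] → take n1–n8 (3); add n1.
MST edges: n2–n9, n2–n7, n7–n8, n6–n8, n1–n8; total weight 11+1+4+1+3 = 20.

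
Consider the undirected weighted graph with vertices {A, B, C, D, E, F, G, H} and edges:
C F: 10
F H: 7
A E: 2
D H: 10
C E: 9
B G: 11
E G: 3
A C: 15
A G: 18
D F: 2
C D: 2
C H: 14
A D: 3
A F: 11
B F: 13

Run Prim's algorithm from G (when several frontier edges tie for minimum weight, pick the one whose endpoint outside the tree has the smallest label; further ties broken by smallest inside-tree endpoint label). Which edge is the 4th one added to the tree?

C-D

Grow the tree from G using Prim:
Step 1: cheapest edge leaving the tree is E G (3); add E.
Step 2: cheapest edge leaving the tree is A E (2); add A.
Step 3: cheapest edge leaving the tree is A D (3); add D.
Step 4: cheapest edge leaving the tree is C D (2); add C.
Step 5: cheapest edge leaving the tree is D F (2); add F.
Step 6: cheapest edge leaving the tree is F H (7); add H.
Step 7: cheapest edge leaving the tree is B G (11); add B.
The 4th edge added is C D.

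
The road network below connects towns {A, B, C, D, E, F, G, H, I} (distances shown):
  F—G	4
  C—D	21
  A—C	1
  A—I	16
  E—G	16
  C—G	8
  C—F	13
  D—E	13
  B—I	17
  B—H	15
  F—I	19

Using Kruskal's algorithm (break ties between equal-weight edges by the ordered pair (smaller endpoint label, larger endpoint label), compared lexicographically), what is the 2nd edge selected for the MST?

F-G

Kruskal's algorithm — process edges by increasing weight (ties by edge label):
A—C (1): add — endpoints in different components.
F—G (4): add — endpoints in different components.
C—G (8): add — endpoints in different components.
C—F (13): skip — C and F already connected.
D—E (13): add — endpoints in different components.
B—H (15): add — endpoints in different components.
A—I (16): add — endpoints in different components.
E—G (16): add — endpoints in different components.
B—I (17): add — endpoints in different components.
The 2nd edge added is F—G.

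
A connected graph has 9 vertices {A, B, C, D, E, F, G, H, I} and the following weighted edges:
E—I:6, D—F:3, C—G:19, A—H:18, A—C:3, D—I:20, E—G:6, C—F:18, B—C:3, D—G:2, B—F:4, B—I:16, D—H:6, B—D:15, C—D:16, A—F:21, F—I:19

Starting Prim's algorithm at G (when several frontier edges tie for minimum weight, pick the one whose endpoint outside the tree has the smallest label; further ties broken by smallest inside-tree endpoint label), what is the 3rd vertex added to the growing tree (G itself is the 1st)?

Prim, starting at G.
Step 1: cheapest edge leaving the tree is D—G (2); add D.
Step 2: cheapest edge leaving the tree is D—F (3); add F.
Step 3: cheapest edge leaving the tree is B—F (4); add B.
Step 4: cheapest edge leaving the tree is B—C (3); add C.
Step 5: cheapest edge leaving the tree is A—C (3); add A.
Step 6: cheapest edge leaving the tree is E—G (6); add E.
Step 7: cheapest edge leaving the tree is D—H (6); add H.
Step 8: cheapest edge leaving the tree is E—I (6); add I.
Vertex order: G, D, F, B, C, A, E, H, I. The 3rd vertex is F.

F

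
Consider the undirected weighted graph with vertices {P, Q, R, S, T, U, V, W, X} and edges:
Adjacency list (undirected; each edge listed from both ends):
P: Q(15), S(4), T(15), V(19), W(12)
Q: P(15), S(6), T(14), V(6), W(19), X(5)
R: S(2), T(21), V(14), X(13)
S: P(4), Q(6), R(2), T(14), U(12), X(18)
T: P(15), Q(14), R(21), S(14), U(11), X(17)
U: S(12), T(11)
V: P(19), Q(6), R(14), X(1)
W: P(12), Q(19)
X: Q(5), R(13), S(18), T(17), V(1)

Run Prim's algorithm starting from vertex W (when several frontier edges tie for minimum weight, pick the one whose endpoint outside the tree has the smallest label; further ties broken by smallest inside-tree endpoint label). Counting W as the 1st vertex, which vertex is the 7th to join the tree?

Grow the tree from W using Prim:
Step 1: cheapest edge leaving the tree is P—W (12); add P.
Step 2: cheapest edge leaving the tree is P—S (4); add S.
Step 3: cheapest edge leaving the tree is R—S (2); add R.
Step 4: cheapest edge leaving the tree is Q—S (6); add Q.
Step 5: cheapest edge leaving the tree is Q—X (5); add X.
Step 6: cheapest edge leaving the tree is V—X (1); add V.
Step 7: cheapest edge leaving the tree is S—U (12); add U.
Step 8: cheapest edge leaving the tree is T—U (11); add T.
Vertex order: W, P, S, R, Q, X, V, U, T. The 7th vertex is V.

V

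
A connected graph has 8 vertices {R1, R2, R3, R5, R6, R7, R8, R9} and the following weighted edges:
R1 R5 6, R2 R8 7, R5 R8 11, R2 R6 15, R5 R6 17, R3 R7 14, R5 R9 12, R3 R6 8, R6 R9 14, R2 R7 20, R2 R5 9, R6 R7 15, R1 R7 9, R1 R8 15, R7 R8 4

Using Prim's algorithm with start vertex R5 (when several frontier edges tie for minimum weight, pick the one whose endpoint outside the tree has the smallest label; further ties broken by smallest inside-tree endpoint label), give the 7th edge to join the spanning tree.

R3-R6

Prim, starting at R5.
Step 1: cheapest edge leaving the tree is R1 R5 (6); add R1.
Step 2: cheapest edge leaving the tree is R2 R5 (9); add R2.
Step 3: cheapest edge leaving the tree is R2 R8 (7); add R8.
Step 4: cheapest edge leaving the tree is R7 R8 (4); add R7.
Step 5: cheapest edge leaving the tree is R5 R9 (12); add R9.
Step 6: cheapest edge leaving the tree is R3 R7 (14); add R3.
Step 7: cheapest edge leaving the tree is R3 R6 (8); add R6.
The 7th edge added is R3 R6.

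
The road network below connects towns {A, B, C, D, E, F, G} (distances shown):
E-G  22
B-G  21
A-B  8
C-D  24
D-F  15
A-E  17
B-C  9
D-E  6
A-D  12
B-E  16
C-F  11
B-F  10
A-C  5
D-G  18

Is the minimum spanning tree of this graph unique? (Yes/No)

Kruskal: consider edges lightest-first.
A-C (5): add. Components now {A,C} {B} {D} {E} {F} {G}
D-E (6): add. Components now {A,C} {B} {D,E} {F} {G}
A-B (8): add. Components now {A,B,C} {D,E} {F} {G}
B-C (9): skip — B and C already connected.
B-F (10): add. Components now {A,B,C,F} {D,E} {G}
C-F (11): skip — C and F already connected.
A-D (12): add. Components now {A,B,C,D,E,F} {G}
D-F (15): skip — D and F already connected.
B-E (16): skip — B and E already connected.
A-E (17): skip — A and E already connected.
D-G (18): add. Components now {A,B,C,D,E,F,G}
Every non-tree edge has weight strictly greater than the heaviest edge on the tree path between its endpoints, so the MST is unique.

Yes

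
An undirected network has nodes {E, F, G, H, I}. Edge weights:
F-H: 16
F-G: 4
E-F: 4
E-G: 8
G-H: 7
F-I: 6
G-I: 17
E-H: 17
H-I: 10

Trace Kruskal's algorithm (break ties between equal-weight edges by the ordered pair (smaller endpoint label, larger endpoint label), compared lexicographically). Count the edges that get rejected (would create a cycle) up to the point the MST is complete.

Kruskal's algorithm — process edges by increasing weight (ties by edge label):
E-F (4): add — endpoints in different components.
F-G (4): add — endpoints in different components.
F-I (6): add — endpoints in different components.
G-H (7): add — endpoints in different components.
Edges rejected before the tree was complete: 0.

0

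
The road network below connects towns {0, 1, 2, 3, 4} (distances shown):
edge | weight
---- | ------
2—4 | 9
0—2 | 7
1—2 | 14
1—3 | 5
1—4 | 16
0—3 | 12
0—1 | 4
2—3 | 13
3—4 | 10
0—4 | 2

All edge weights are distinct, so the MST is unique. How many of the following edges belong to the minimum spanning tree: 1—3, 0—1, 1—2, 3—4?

Kruskal: consider edges lightest-first.
0—4 (2): add. Components now {0,4} {1} {2} {3}
0—1 (4): add. Components now {0,1,4} {2} {3}
1—3 (5): add. Components now {0,1,3,4} {2}
0—2 (7): add. Components now {0,1,2,3,4}
MST edge set: {0—4, 0—1, 1—3, 0—2}.
Of the listed edges, {1—3, 0—1} are in the MST → 2.

2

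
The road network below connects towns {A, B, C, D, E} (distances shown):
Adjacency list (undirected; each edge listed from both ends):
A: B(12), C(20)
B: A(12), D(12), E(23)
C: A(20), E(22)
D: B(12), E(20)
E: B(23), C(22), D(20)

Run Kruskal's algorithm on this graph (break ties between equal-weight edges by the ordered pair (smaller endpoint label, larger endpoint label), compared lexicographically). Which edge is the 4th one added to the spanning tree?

Kruskal's algorithm — process edges by increasing weight (ties by edge label):
A–B (12): add — endpoints in different components.
B–D (12): add — endpoints in different components.
A–C (20): add — endpoints in different components.
D–E (20): add — endpoints in different components.
The 4th edge added is D–E.

D-E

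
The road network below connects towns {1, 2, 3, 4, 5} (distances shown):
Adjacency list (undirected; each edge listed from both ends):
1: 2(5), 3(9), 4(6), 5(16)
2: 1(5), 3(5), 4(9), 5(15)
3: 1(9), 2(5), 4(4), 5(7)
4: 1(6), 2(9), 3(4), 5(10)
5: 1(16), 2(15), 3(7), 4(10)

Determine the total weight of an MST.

Kruskal: consider edges lightest-first.
3—4 (4): add. Components now {1} {2} {3,4} {5}
1—2 (5): add. Components now {1,2} {3,4} {5}
2—3 (5): add. Components now {1,2,3,4} {5}
1—4 (6): skip — 1 and 4 already connected.
3—5 (7): add. Components now {1,2,3,4,5}
MST edges: 3—4, 1—2, 2—3, 3—5; total weight 4+5+5+7 = 21.

21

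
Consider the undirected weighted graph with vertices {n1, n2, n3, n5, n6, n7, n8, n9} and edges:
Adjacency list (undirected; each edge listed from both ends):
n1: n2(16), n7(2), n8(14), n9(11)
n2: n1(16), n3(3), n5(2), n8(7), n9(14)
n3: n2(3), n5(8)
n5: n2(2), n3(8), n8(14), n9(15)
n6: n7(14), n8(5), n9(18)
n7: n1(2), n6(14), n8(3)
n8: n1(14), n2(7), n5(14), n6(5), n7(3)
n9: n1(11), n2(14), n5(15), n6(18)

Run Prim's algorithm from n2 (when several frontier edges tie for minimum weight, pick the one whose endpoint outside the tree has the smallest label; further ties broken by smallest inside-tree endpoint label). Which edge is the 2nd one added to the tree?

n2-n3

Prim's algorithm from n2:
Step 1: cheapest edge leaving the tree is n2-n5 (2); add n5.
Step 2: cheapest edge leaving the tree is n2-n3 (3); add n3.
Step 3: cheapest edge leaving the tree is n2-n8 (7); add n8.
Step 4: cheapest edge leaving the tree is n7-n8 (3); add n7.
Step 5: cheapest edge leaving the tree is n1-n7 (2); add n1.
Step 6: cheapest edge leaving the tree is n6-n8 (5); add n6.
Step 7: cheapest edge leaving the tree is n1-n9 (11); add n9.
The 2nd edge added is n2-n3.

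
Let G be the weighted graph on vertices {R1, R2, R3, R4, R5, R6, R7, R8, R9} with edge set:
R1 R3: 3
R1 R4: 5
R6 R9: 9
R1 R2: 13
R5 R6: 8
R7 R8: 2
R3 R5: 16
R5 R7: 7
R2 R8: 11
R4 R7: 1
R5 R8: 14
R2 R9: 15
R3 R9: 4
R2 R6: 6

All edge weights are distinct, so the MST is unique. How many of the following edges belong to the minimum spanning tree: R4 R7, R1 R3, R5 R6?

Kruskal: consider edges lightest-first.
R4 R7 (1): add — endpoints in different components.
R7 R8 (2): add — endpoints in different components.
R1 R3 (3): add — endpoints in different components.
R3 R9 (4): add — endpoints in different components.
R1 R4 (5): add — endpoints in different components.
R2 R6 (6): add — endpoints in different components.
R5 R7 (7): add — endpoints in different components.
R5 R6 (8): add — endpoints in different components.
MST edge set: {R4 R7, R7 R8, R1 R3, R3 R9, R1 R4, R2 R6, R5 R7, R5 R6}.
Of the listed edges, {R4 R7, R1 R3, R5 R6} are in the MST → 3.

3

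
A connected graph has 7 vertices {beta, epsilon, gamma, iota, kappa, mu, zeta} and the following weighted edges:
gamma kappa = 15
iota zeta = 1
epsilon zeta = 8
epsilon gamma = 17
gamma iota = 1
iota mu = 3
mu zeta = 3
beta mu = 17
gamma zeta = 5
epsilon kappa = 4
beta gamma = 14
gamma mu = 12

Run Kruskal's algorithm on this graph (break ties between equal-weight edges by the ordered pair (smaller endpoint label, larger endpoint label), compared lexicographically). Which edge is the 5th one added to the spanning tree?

epsilon-zeta

Sort edges by weight, then run Kruskal:
gamma iota (1): add — endpoints in different components.
iota zeta (1): add — endpoints in different components.
iota mu (3): add — endpoints in different components.
mu zeta (3): skip — zeta and mu already connected.
epsilon kappa (4): add — endpoints in different components.
gamma zeta (5): skip — gamma and zeta already connected.
epsilon zeta (8): add — endpoints in different components.
gamma mu (12): skip — gamma and mu already connected.
beta gamma (14): add — endpoints in different components.
The 5th edge added is epsilon zeta.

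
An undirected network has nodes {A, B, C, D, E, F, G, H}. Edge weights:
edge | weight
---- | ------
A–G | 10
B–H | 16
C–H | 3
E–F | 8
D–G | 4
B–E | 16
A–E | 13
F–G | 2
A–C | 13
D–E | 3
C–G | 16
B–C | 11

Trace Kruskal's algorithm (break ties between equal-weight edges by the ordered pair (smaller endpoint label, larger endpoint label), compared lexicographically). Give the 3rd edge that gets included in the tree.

Kruskal: consider edges lightest-first.
F–G (2): add — endpoints in different components.
C–H (3): add — endpoints in different components.
D–E (3): add — endpoints in different components.
D–G (4): add — endpoints in different components.
E–F (8): skip — E and F already connected.
A–G (10): add — endpoints in different components.
B–C (11): add — endpoints in different components.
A–C (13): add — endpoints in different components.
The 3rd edge added is D–E.

D-E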